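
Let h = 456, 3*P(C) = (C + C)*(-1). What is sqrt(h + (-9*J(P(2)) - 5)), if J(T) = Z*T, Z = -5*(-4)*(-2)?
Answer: I*sqrt(29) ≈ 5.3852*I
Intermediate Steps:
P(C) = -2*C/3 (P(C) = ((C + C)*(-1))/3 = ((2*C)*(-1))/3 = (-2*C)/3 = -2*C/3)
Z = -40 (Z = 20*(-2) = -40)
J(T) = -40*T
sqrt(h + (-9*J(P(2)) - 5)) = sqrt(456 + (-(-360)*(-2/3*2) - 5)) = sqrt(456 + (-(-360)*(-4)/3 - 5)) = sqrt(456 + (-9*160/3 - 5)) = sqrt(456 + (-480 - 5)) = sqrt(456 - 485) = sqrt(-29) = I*sqrt(29)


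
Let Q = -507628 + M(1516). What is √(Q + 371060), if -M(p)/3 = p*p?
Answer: 2*I*√1757834 ≈ 2651.7*I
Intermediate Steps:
M(p) = -3*p² (M(p) = -3*p*p = -3*p²)
Q = -7402396 (Q = -507628 - 3*1516² = -507628 - 3*2298256 = -507628 - 6894768 = -7402396)
√(Q + 371060) = √(-7402396 + 371060) = √(-7031336) = 2*I*√1757834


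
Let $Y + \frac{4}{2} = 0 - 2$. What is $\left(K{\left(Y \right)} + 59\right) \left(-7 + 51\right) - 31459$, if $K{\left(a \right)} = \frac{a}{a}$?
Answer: $-28819$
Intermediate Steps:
$Y = -4$ ($Y = -2 + \left(0 - 2\right) = -2 - 2 = -4$)
$K{\left(a \right)} = 1$
$\left(K{\left(Y \right)} + 59\right) \left(-7 + 51\right) - 31459 = \left(1 + 59\right) \left(-7 + 51\right) - 31459 = 60 \cdot 44 - 31459 = 2640 - 31459 = -28819$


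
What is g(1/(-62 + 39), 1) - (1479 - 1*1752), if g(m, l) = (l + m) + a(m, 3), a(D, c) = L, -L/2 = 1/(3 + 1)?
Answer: 12579/46 ≈ 273.46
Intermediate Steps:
L = -½ (L = -2/(3 + 1) = -2/4 = -2*¼ = -½ ≈ -0.50000)
a(D, c) = -½
g(m, l) = -½ + l + m (g(m, l) = (l + m) - ½ = -½ + l + m)
g(1/(-62 + 39), 1) - (1479 - 1*1752) = (-½ + 1 + 1/(-62 + 39)) - (1479 - 1*1752) = (-½ + 1 + 1/(-23)) - (1479 - 1752) = (-½ + 1 - 1/23) - 1*(-273) = 21/46 + 273 = 12579/46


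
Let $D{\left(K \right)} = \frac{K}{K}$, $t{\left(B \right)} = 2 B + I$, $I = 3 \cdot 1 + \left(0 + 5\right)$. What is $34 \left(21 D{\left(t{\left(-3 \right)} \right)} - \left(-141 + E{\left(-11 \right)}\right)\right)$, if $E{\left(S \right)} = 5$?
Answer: $5338$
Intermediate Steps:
$I = 8$ ($I = 3 + 5 = 8$)
$t{\left(B \right)} = 8 + 2 B$ ($t{\left(B \right)} = 2 B + 8 = 8 + 2 B$)
$D{\left(K \right)} = 1$
$34 \left(21 D{\left(t{\left(-3 \right)} \right)} - \left(-141 + E{\left(-11 \right)}\right)\right) = 34 \left(21 \cdot 1 + \left(141 - 5\right)\right) = 34 \left(21 + \left(141 - 5\right)\right) = 34 \left(21 + 136\right) = 34 \cdot 157 = 5338$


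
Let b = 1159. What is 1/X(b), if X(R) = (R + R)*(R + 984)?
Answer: 1/4967474 ≈ 2.0131e-7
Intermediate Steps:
X(R) = 2*R*(984 + R) (X(R) = (2*R)*(984 + R) = 2*R*(984 + R))
1/X(b) = 1/(2*1159*(984 + 1159)) = 1/(2*1159*2143) = 1/4967474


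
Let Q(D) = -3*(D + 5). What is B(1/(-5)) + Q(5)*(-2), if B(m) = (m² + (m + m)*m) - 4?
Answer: 1403/25 ≈ 56.120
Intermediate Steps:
Q(D) = -15 - 3*D (Q(D) = -3*(5 + D) = -15 - 3*D)
B(m) = -4 + 3*m² (B(m) = (m² + (2*m)*m) - 4 = (m² + 2*m²) - 4 = 3*m² - 4 = -4 + 3*m²)
B(1/(-5)) + Q(5)*(-2) = (-4 + 3*(1/(-5))²) + (-15 - 3*5)*(-2) = (-4 + 3*(1*(-⅕))²) + (-15 - 15)*(-2) = (-4 + 3*(-⅕)²) - 30*(-2) = (-4 + 3*(1/25)) + 60 = (-4 + 3/25) + 60 = -97/25 + 60 = 1403/25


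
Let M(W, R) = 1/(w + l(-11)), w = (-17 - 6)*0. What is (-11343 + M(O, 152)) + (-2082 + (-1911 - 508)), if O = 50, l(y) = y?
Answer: -174285/11 ≈ -15844.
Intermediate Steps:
w = 0 (w = -23*0 = 0)
M(W, R) = -1/11 (M(W, R) = 1/(0 - 11) = 1/(-11) = -1/11)
(-11343 + M(O, 152)) + (-2082 + (-1911 - 508)) = (-11343 - 1/11) + (-2082 + (-1911 - 508)) = -124774/11 + (-2082 - 2419) = -124774/11 - 4501 = -174285/11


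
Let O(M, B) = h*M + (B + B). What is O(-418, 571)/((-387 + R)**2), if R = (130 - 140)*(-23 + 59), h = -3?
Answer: 2396/558009 ≈ 0.0042938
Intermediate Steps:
O(M, B) = -3*M + 2*B (O(M, B) = -3*M + (B + B) = -3*M + 2*B)
R = -360 (R = -10*36 = -360)
O(-418, 571)/((-387 + R)**2) = (-3*(-418) + 2*571)/((-387 - 360)**2) = (1254 + 1142)/((-747)**2) = 2396/558009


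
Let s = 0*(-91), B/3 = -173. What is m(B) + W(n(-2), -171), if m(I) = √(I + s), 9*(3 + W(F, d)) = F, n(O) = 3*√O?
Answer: -3 + I*√519 + I*√2/3 ≈ -3.0 + 23.253*I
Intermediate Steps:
B = -519 (B = 3*(-173) = -519)
W(F, d) = -3 + F/9
s = 0
m(I) = √I (m(I) = √(I + 0) = √I)
m(B) + W(n(-2), -171) = √(-519) + (-3 + (3*√(-2))/9) = I*√519 + (-3 + (3*(I*√2))/9) = I*√519 + (-3 + (3*I*√2)/9) = I*√519 + (-3 + I*√2/3) = -3 + I*√519 + I*√2/3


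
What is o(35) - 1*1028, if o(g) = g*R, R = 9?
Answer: -713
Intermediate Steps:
o(g) = 9*g (o(g) = g*9 = 9*g)
o(35) - 1*1028 = 9*35 - 1*1028 = 315 - 1028 = -713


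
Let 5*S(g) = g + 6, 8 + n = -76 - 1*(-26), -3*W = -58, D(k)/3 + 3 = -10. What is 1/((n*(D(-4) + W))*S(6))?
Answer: 5/13688 ≈ 0.00036528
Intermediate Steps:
D(k) = -39 (D(k) = -9 + 3*(-10) = -9 - 30 = -39)
W = 58/3 (W = -1/3*(-58) = 58/3 ≈ 19.333)
n = -58 (n = -8 + (-76 - 1*(-26)) = -8 + (-76 + 26) = -8 - 50 = -58)
S(g) = 6/5 + g/5 (S(g) = (g + 6)/5 = (6 + g)/5 = 6/5 + g/5)
1/((n*(D(-4) + W))*S(6)) = 1/((-58*(-39 + 58/3))*(6/5 + (1/5)*6)) = 1/((-58*(-59/3))*(6/5 + 6/5)) = 1/((3422/3)*(12/5)) = 1/(13688/5) = 5/13688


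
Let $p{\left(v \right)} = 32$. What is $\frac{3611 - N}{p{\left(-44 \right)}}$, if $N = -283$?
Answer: $\frac{1947}{16} \approx 121.69$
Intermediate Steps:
$\frac{3611 - N}{p{\left(-44 \right)}} = \frac{3611 - -283}{32} = \left(3611 + 283\right) \frac{1}{32} = 3894 \cdot \frac{1}{32} = \frac{1947}{16}$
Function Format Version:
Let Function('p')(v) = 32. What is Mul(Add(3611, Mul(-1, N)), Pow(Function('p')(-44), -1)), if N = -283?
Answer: Rational(1947, 16) ≈ 121.69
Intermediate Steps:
Mul(Add(3611, Mul(-1, N)), Pow(Function('p')(-44), -1)) = Mul(Add(3611, Mul(-1, -283)), Pow(32, -1)) = Mul(Add(3611, 283), Rational(1, 32)) = Mul(3894, Rational(1, 32)) = Rational(1947, 16)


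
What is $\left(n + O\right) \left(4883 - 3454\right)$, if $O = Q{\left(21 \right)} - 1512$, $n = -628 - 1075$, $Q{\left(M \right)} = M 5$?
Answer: $-4444190$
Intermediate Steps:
$Q{\left(M \right)} = 5 M$
$n = -1703$
$O = -1407$ ($O = 5 \cdot 21 - 1512 = 105 - 1512 = -1407$)
$\left(n + O\right) \left(4883 - 3454\right) = \left(-1703 - 1407\right) \left(4883 - 3454\right) = \left(-3110\right) 1429 = -4444190$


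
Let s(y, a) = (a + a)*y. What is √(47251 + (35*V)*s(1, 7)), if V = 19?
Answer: √56561 ≈ 237.83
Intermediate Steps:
s(y, a) = 2*a*y (s(y, a) = (2*a)*y = 2*a*y)
√(47251 + (35*V)*s(1, 7)) = √(47251 + (35*19)*(2*7*1)) = √(47251 + 665*14) = √(47251 + 9310) = √56561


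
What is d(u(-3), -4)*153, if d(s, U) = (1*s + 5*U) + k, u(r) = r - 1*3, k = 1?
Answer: -3825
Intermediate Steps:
u(r) = -3 + r (u(r) = r - 3 = -3 + r)
d(s, U) = 1 + s + 5*U (d(s, U) = (1*s + 5*U) + 1 = (s + 5*U) + 1 = 1 + s + 5*U)
d(u(-3), -4)*153 = (1 + (-3 - 3) + 5*(-4))*153 = (1 - 6 - 20)*153 = -25*153 = -3825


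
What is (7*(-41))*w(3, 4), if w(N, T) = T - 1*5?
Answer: 287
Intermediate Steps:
w(N, T) = -5 + T (w(N, T) = T - 5 = -5 + T)
(7*(-41))*w(3, 4) = (7*(-41))*(-5 + 4) = -287*(-1) = 287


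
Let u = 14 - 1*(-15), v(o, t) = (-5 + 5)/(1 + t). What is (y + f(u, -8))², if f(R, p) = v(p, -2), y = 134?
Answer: 17956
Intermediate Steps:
v(o, t) = 0 (v(o, t) = 0/(1 + t) = 0)
u = 29 (u = 14 + 15 = 29)
f(R, p) = 0
(y + f(u, -8))² = (134 + 0)² = 134² = 17956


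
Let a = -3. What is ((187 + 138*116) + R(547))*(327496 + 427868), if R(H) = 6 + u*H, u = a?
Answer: 10998099840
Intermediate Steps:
u = -3
R(H) = 6 - 3*H
((187 + 138*116) + R(547))*(327496 + 427868) = ((187 + 138*116) + (6 - 3*547))*(327496 + 427868) = ((187 + 16008) + (6 - 1641))*755364 = (16195 - 1635)*755364 = 14560*755364 = 10998099840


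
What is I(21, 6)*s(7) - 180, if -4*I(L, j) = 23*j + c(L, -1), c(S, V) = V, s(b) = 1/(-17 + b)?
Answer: -7063/40 ≈ -176.57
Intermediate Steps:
I(L, j) = 1/4 - 23*j/4 (I(L, j) = -(23*j - 1)/4 = -(-1 + 23*j)/4 = 1/4 - 23*j/4)
I(21, 6)*s(7) - 180 = (1/4 - 23/4*6)/(-17 + 7) - 180 = (1/4 - 69/2)/(-10) - 180 = -137/4*(-1/10) - 180 = 137/40 - 180 = -7063/40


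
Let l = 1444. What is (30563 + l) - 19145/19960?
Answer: 127768115/3992 ≈ 32006.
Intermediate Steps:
(30563 + l) - 19145/19960 = (30563 + 1444) - 19145/19960 = 32007 - 19145*1/19960 = 32007 - 3829/3992 = 127768115/3992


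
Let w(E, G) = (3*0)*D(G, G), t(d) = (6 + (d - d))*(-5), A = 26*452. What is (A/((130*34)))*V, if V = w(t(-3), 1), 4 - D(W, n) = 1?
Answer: 0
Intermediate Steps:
A = 11752
t(d) = -30 (t(d) = (6 + 0)*(-5) = 6*(-5) = -30)
D(W, n) = 3 (D(W, n) = 4 - 1*1 = 4 - 1 = 3)
w(E, G) = 0 (w(E, G) = (3*0)*3 = 0*3 = 0)
V = 0
(A/((130*34)))*V = (11752/((130*34)))*0 = (11752/4420)*0 = (11752*(1/4420))*0 = (226/85)*0 = 0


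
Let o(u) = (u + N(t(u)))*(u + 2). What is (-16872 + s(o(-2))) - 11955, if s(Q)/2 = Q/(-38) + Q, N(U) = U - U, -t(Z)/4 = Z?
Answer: -28827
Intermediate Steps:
t(Z) = -4*Z
N(U) = 0
o(u) = u*(2 + u) (o(u) = (u + 0)*(u + 2) = u*(2 + u))
s(Q) = 37*Q/19 (s(Q) = 2*(Q/(-38) + Q) = 2*(Q*(-1/38) + Q) = 2*(-Q/38 + Q) = 2*(37*Q/38) = 37*Q/19)
(-16872 + s(o(-2))) - 11955 = (-16872 + 37*(-2*(2 - 2))/19) - 11955 = (-16872 + 37*(-2*0)/19) - 11955 = (-16872 + (37/19)*0) - 11955 = (-16872 + 0) - 11955 = -16872 - 11955 = -28827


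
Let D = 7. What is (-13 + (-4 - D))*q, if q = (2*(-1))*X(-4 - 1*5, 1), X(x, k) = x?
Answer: -432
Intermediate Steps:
q = 18 (q = (2*(-1))*(-4 - 1*5) = -2*(-4 - 5) = -2*(-9) = 18)
(-13 + (-4 - D))*q = (-13 + (-4 - 1*7))*18 = (-13 + (-4 - 7))*18 = (-13 - 11)*18 = -24*18 = -432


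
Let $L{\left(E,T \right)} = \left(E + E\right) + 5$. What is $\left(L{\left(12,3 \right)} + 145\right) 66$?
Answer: $11484$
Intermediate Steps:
$L{\left(E,T \right)} = 5 + 2 E$ ($L{\left(E,T \right)} = 2 E + 5 = 5 + 2 E$)
$\left(L{\left(12,3 \right)} + 145\right) 66 = \left(\left(5 + 2 \cdot 12\right) + 145\right) 66 = \left(\left(5 + 24\right) + 145\right) 66 = \left(29 + 145\right) 66 = 174 \cdot 66 = 11484$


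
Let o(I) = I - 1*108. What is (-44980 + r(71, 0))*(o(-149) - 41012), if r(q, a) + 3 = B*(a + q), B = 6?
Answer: 1838822833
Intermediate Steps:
o(I) = -108 + I (o(I) = I - 108 = -108 + I)
r(q, a) = -3 + 6*a + 6*q (r(q, a) = -3 + 6*(a + q) = -3 + (6*a + 6*q) = -3 + 6*a + 6*q)
(-44980 + r(71, 0))*(o(-149) - 41012) = (-44980 + (-3 + 6*0 + 6*71))*((-108 - 149) - 41012) = (-44980 + (-3 + 0 + 426))*(-257 - 41012) = (-44980 + 423)*(-41269) = -44557*(-41269) = 1838822833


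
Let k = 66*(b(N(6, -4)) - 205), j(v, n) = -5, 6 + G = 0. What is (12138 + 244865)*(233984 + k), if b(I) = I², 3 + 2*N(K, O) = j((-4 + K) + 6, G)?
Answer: 56928734530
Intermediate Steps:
G = -6 (G = -6 + 0 = -6)
N(K, O) = -4 (N(K, O) = -3/2 + (½)*(-5) = -3/2 - 5/2 = -4)
k = -12474 (k = 66*((-4)² - 205) = 66*(16 - 205) = 66*(-189) = -12474)
(12138 + 244865)*(233984 + k) = (12138 + 244865)*(233984 - 12474) = 257003*221510 = 56928734530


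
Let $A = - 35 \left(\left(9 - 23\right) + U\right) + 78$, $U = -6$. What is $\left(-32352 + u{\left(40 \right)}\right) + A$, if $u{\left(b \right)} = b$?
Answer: $-31534$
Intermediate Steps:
$A = 778$ ($A = - 35 \left(\left(9 - 23\right) - 6\right) + 78 = - 35 \left(-14 - 6\right) + 78 = \left(-35\right) \left(-20\right) + 78 = 700 + 78 = 778$)
$\left(-32352 + u{\left(40 \right)}\right) + A = \left(-32352 + 40\right) + 778 = -32312 + 778 = -31534$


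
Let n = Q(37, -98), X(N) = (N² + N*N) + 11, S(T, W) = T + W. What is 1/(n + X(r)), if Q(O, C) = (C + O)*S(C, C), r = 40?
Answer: 1/15167 ≈ 6.5933e-5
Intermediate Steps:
Q(O, C) = 2*C*(C + O) (Q(O, C) = (C + O)*(C + C) = (C + O)*(2*C) = 2*C*(C + O))
X(N) = 11 + 2*N² (X(N) = (N² + N²) + 11 = 2*N² + 11 = 11 + 2*N²)
n = 11956 (n = 2*(-98)*(-98 + 37) = 2*(-98)*(-61) = 11956)
1/(n + X(r)) = 1/(11956 + (11 + 2*40²)) = 1/(11956 + (11 + 2*1600)) = 1/(11956 + (11 + 3200)) = 1/(11956 + 3211) = 1/15167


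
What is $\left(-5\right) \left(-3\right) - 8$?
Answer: $7$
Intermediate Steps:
$\left(-5\right) \left(-3\right) - 8 = 15 - 8 = 7$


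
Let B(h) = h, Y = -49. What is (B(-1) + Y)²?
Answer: 2500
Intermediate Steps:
(B(-1) + Y)² = (-1 - 49)² = (-50)² = 2500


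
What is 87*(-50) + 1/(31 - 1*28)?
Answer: -13049/3 ≈ -4349.7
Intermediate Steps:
87*(-50) + 1/(31 - 1*28) = -4350 + 1/(31 - 28) = -4350 + 1/3 = -13049/3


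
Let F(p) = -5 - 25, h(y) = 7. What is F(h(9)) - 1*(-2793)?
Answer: 2763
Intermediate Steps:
F(p) = -30
F(h(9)) - 1*(-2793) = -30 - 1*(-2793) = -30 + 2793 = 2763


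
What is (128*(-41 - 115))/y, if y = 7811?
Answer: -19968/7811 ≈ -2.5564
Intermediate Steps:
(128*(-41 - 115))/y = (128*(-41 - 115))/7811 = (128*(-156))*(1/7811) = -19968*1/7811 = -19968/7811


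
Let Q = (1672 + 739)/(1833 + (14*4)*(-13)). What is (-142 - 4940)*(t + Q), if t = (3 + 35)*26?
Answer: -5560475382/1105 ≈ -5.0321e+6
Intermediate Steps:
Q = 2411/1105 (Q = 2411/(1833 + 56*(-13)) = 2411/(1833 - 728) = 2411/1105 ≈ 2.1819)
t = 988 (t = 38*26 = 988)
(-142 - 4940)*(t + Q) = (-142 - 4940)*(988 + 2411/1105) = -5082*1094151/1105 = -5560475382/1105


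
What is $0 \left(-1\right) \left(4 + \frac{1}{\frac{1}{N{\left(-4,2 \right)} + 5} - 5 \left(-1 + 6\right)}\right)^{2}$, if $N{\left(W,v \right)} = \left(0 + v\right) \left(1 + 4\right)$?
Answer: $0$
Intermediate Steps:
$N{\left(W,v \right)} = 5 v$ ($N{\left(W,v \right)} = v 5 = 5 v$)
$0 \left(-1\right) \left(4 + \frac{1}{\frac{1}{N{\left(-4,2 \right)} + 5} - 5 \left(-1 + 6\right)}\right)^{2} = 0 \left(-1\right) \left(4 + \frac{1}{\frac{1}{5 \cdot 2 + 5} - 5 \left(-1 + 6\right)}\right)^{2} = 0 \left(4 + \frac{1}{\frac{1}{10 + 5} - 25}\right)^{2} = 0 \left(4 + \frac{1}{\frac{1}{15} - 25}\right)^{2} = 0 \left(4 + \frac{1}{- \frac{374}{15}}\right)^{2} = 0 \left(4 - \frac{15}{374}\right)^{2} = 0 \left(\frac{1481}{374}\right)^{2} = 0 \cdot \frac{2193361}{139876} = 0$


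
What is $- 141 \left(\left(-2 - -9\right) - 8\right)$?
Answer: $141$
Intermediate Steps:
$- 141 \left(\left(-2 - -9\right) - 8\right) = - 141 \left(\left(-2 + 9\right) - 8\right) = - 141 \left(7 - 8\right) = \left(-141\right) \left(-1\right) = 141$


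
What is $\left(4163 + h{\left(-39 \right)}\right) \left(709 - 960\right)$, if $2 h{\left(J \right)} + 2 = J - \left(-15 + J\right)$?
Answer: $- \frac{2093089}{2} \approx -1.0465 \cdot 10^{6}$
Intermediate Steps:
$h{\left(J \right)} = \frac{13}{2}$ ($h{\left(J \right)} = -1 + \frac{J - \left(-15 + J\right)}{2} = -1 + \frac{1}{2} \cdot 15 = -1 + \frac{15}{2} = \frac{13}{2}$)
$\left(4163 + h{\left(-39 \right)}\right) \left(709 - 960\right) = \left(4163 + \frac{13}{2}\right) \left(709 - 960\right) = \frac{8339}{2} \left(-251\right) = - \frac{2093089}{2}$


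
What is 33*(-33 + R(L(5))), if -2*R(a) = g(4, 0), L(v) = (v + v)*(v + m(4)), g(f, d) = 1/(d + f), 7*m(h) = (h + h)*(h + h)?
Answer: -8745/8 ≈ -1093.1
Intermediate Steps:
m(h) = 4*h²/7 (m(h) = ((h + h)*(h + h))/7 = ((2*h)*(2*h))/7 = (4*h²)/7 = 4*h²/7)
L(v) = 2*v*(64/7 + v) (L(v) = (v + v)*(v + (4/7)*4²) = (2*v)*(v + (4/7)*16) = (2*v)*(v + 64/7) = (2*v)*(64/7 + v) = 2*v*(64/7 + v))
R(a) = -⅛ (R(a) = -1/(2*(0 + 4)) = -½/4 = -½*¼ = -⅛)
33*(-33 + R(L(5))) = 33*(-33 - ⅛) = 33*(-265/8) = -8745/8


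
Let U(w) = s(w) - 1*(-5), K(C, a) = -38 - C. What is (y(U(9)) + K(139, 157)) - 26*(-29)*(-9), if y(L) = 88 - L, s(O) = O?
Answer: -6889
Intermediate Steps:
U(w) = 5 + w (U(w) = w - 1*(-5) = w + 5 = 5 + w)
(y(U(9)) + K(139, 157)) - 26*(-29)*(-9) = ((88 - (5 + 9)) + (-38 - 1*139)) - 26*(-29)*(-9) = ((88 - 1*14) + (-38 - 139)) + 754*(-9) = ((88 - 14) - 177) - 6786 = (74 - 177) - 6786 = -103 - 6786 = -6889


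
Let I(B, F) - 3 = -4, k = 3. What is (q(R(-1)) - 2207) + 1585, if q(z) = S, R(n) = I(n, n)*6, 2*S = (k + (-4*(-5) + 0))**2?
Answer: -715/2 ≈ -357.50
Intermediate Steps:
I(B, F) = -1 (I(B, F) = 3 - 4 = -1)
S = 529/2 (S = (3 + (-4*(-5) + 0))**2/2 = (3 + (20 + 0))**2/2 = (3 + 20)**2/2 = (1/2)*23**2 = (1/2)*529 = 529/2 ≈ 264.50)
R(n) = -6 (R(n) = -1*6 = -6)
q(z) = 529/2
(q(R(-1)) - 2207) + 1585 = (529/2 - 2207) + 1585 = -3885/2 + 1585 = -715/2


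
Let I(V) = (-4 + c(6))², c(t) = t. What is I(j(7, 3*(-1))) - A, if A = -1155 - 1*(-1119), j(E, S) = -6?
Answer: 40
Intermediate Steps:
A = -36 (A = -1155 + 1119 = -36)
I(V) = 4 (I(V) = (-4 + 6)² = 2² = 4)
I(j(7, 3*(-1))) - A = 4 - 1*(-36) = 4 + 36 = 40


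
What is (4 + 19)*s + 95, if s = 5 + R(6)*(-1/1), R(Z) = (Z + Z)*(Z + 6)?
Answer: -3102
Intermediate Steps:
R(Z) = 2*Z*(6 + Z) (R(Z) = (2*Z)*(6 + Z) = 2*Z*(6 + Z))
s = -139 (s = 5 + (2*6*(6 + 6))*(-1/1) = 5 + (2*6*12)*(1*(-1)) = 5 + 144*(-1) = 5 - 144 = -139)
(4 + 19)*s + 95 = (4 + 19)*(-139) + 95 = 23*(-139) + 95 = -3197 + 95 = -3102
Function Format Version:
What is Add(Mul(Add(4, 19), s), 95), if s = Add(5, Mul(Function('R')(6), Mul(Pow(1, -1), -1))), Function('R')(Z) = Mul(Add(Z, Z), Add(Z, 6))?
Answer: -3102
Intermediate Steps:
Function('R')(Z) = Mul(2, Z, Add(6, Z)) (Function('R')(Z) = Mul(Mul(2, Z), Add(6, Z)) = Mul(2, Z, Add(6, Z)))
s = -139 (s = Add(5, Mul(Mul(2, 6, Add(6, 6)), Mul(Pow(1, -1), -1))) = Add(5, Mul(Mul(2, 6, 12), Mul(1, -1))) = Add(5, Mul(144, -1)) = Add(5, -144) = -139)
Add(Mul(Add(4, 19), s), 95) = Add(Mul(Add(4, 19), -139), 95) = Add(Mul(23, -139), 95) = Add(-3197, 95) = -3102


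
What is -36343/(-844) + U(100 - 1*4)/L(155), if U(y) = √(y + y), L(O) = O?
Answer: 36343/844 + 8*√3/155 ≈ 43.150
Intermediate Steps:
U(y) = √2*√y (U(y) = √(2*y) = √2*√y)
-36343/(-844) + U(100 - 1*4)/L(155) = -36343/(-844) + (√2*√(100 - 1*4))/155 = -36343*(-1/844) + (√2*√(100 - 4))*(1/155) = 36343/844 + (√2*√96)*(1/155) = 36343/844 + (√2*(4*√6))*(1/155) = 36343/844 + (8*√3)*(1/155) = 36343/844 + 8*√3/155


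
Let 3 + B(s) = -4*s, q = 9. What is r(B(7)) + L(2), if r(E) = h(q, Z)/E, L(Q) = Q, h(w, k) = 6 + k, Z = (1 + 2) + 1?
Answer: 52/31 ≈ 1.6774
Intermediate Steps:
Z = 4 (Z = 3 + 1 = 4)
B(s) = -3 - 4*s
r(E) = 10/E (r(E) = (6 + 4)/E = 10/E)
r(B(7)) + L(2) = 10/(-3 - 4*7) + 2 = 10/(-3 - 28) + 2 = 10/(-31) + 2 = 10*(-1/31) + 2 = -10/31 + 2 = 52/31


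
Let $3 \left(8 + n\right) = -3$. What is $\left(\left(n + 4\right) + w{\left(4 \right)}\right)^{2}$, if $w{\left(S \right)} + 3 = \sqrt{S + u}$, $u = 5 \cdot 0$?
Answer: $36$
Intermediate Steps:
$n = -9$ ($n = -8 + \frac{1}{3} \left(-3\right) = -8 - 1 = -9$)
$u = 0$
$w{\left(S \right)} = -3 + \sqrt{S}$ ($w{\left(S \right)} = -3 + \sqrt{S + 0} = -3 + \sqrt{S}$)
$\left(\left(n + 4\right) + w{\left(4 \right)}\right)^{2} = \left(\left(-9 + 4\right) - \left(3 - \sqrt{4}\right)\right)^{2} = \left(-5 + \left(-3 + 2\right)\right)^{2} = \left(-5 - 1\right)^{2} = \left(-6\right)^{2} = 36$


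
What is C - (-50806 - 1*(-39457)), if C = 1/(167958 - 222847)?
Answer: 622935260/54889 ≈ 11349.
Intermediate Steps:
C = -1/54889 (C = 1/(-54889) = -1/54889 ≈ -1.8219e-5)
C - (-50806 - 1*(-39457)) = -1/54889 - (-50806 - 1*(-39457)) = -1/54889 - (-50806 + 39457) = -1/54889 - 1*(-11349) = -1/54889 + 11349 = 622935260/54889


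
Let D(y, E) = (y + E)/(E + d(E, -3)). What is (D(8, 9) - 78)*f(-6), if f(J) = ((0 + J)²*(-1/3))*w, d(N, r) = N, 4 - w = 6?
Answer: -5548/3 ≈ -1849.3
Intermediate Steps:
w = -2 (w = 4 - 1*6 = 4 - 6 = -2)
D(y, E) = (E + y)/(2*E) (D(y, E) = (y + E)/(E + E) = (E + y)/((2*E)) = (E + y)*(1/(2*E)) = (E + y)/(2*E))
f(J) = 2*J²/3 (f(J) = ((0 + J)²*(-1/3))*(-2) = (J²*(-1*⅓))*(-2) = (J²*(-⅓))*(-2) = -J²/3*(-2) = 2*J²/3)
(D(8, 9) - 78)*f(-6) = ((½)*(9 + 8)/9 - 78)*((⅔)*(-6)²) = ((½)*(⅑)*17 - 78)*((⅔)*36) = (17/18 - 78)*24 = -1387/18*24 = -5548/3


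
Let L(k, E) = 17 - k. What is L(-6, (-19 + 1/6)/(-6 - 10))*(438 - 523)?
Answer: -1955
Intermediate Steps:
L(-6, (-19 + 1/6)/(-6 - 10))*(438 - 523) = (17 - 1*(-6))*(438 - 523) = (17 + 6)*(-85) = 23*(-85) = -1955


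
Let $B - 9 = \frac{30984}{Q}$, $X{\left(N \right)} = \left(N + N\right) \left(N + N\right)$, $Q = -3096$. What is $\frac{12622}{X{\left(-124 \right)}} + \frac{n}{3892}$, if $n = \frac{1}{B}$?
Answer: $\frac{398643319}{1944910240} \approx 0.20497$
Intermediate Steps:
$X{\left(N \right)} = 4 N^{2}$ ($X{\left(N \right)} = 2 N 2 N = 4 N^{2}$)
$B = - \frac{130}{129}$ ($B = 9 + \frac{30984}{-3096} = 9 + 30984 \left(- \frac{1}{3096}\right) = 9 - \frac{1291}{129} = - \frac{130}{129} \approx -1.0078$)
$n = - \frac{129}{130}$ ($n = \frac{1}{- \frac{130}{129}} = - \frac{129}{130} \approx -0.99231$)
$\frac{12622}{X{\left(-124 \right)}} + \frac{n}{3892} = \frac{12622}{4 \left(-124\right)^{2}} - \frac{129}{130 \cdot 3892} = \frac{12622}{4 \cdot 15376} - \frac{129}{505960} = \frac{12622}{61504} - \frac{129}{505960} = 12622 \cdot \frac{1}{61504} - \frac{129}{505960} = \frac{6311}{30752} - \frac{129}{505960} = \frac{398643319}{1944910240}$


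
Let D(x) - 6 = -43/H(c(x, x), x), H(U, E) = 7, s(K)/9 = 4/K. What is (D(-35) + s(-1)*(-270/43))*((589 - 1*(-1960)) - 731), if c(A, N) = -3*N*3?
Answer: 123618546/301 ≈ 4.1069e+5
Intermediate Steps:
s(K) = 36/K (s(K) = 9*(4/K) = 36/K)
c(A, N) = -9*N
D(x) = -1/7 (D(x) = 6 - 43/7 = -1/7)
(D(-35) + s(-1)*(-270/43))*((589 - 1*(-1960)) - 731) = (-1/7 + (36/(-1))*(-270/43))*((589 - 1*(-1960)) - 731) = (-1/7 + (36*(-1))*(-270*1/43))*((589 + 1960) - 731) = (-1/7 - 36*(-270/43))*(2549 - 731) = (-1/7 + 9720/43)*1818 = (67997/301)*1818 = 123618546/301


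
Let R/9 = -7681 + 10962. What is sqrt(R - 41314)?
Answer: I*sqrt(11785) ≈ 108.56*I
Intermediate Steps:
R = 29529 (R = 9*(-7681 + 10962) = 9*3281 = 29529)
sqrt(R - 41314) = sqrt(29529 - 41314) = sqrt(-11785) = I*sqrt(11785)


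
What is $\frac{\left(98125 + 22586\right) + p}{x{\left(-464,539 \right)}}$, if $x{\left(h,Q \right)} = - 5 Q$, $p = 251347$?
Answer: $- \frac{372058}{2695} \approx -138.05$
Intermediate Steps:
$\frac{\left(98125 + 22586\right) + p}{x{\left(-464,539 \right)}} = \frac{\left(98125 + 22586\right) + 251347}{\left(-5\right) 539} = \frac{120711 + 251347}{-2695} = 372058 \left(- \frac{1}{2695}\right) = - \frac{372058}{2695}$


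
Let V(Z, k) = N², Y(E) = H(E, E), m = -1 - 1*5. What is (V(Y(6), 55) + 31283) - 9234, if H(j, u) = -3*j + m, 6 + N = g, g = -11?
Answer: 22338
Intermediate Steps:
m = -6 (m = -1 - 5 = -6)
N = -17 (N = -6 - 11 = -17)
H(j, u) = -6 - 3*j (H(j, u) = -3*j - 6 = -6 - 3*j)
Y(E) = -6 - 3*E
V(Z, k) = 289 (V(Z, k) = (-17)² = 289)
(V(Y(6), 55) + 31283) - 9234 = (289 + 31283) - 9234 = 31572 - 9234 = 22338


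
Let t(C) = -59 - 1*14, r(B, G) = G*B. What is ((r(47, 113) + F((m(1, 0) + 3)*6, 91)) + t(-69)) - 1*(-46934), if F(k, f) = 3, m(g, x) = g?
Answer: 52175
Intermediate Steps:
r(B, G) = B*G
t(C) = -73 (t(C) = -59 - 14 = -73)
((r(47, 113) + F((m(1, 0) + 3)*6, 91)) + t(-69)) - 1*(-46934) = ((47*113 + 3) - 73) - 1*(-46934) = ((5311 + 3) - 73) + 46934 = (5314 - 73) + 46934 = 5241 + 46934 = 52175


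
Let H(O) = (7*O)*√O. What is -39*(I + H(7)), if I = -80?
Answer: 3120 - 1911*√7 ≈ -1936.0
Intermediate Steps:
H(O) = 7*O^(3/2)
-39*(I + H(7)) = -39*(-80 + 7*7^(3/2)) = -39*(-80 + 7*(7*√7)) = -39*(-80 + 49*√7) = 3120 - 1911*√7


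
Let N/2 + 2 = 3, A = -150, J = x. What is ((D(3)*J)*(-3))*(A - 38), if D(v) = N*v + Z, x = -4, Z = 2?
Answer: -18048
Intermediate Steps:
J = -4
N = 2 (N = -4 + 2*3 = -4 + 6 = 2)
D(v) = 2 + 2*v (D(v) = 2*v + 2 = 2 + 2*v)
((D(3)*J)*(-3))*(A - 38) = (((2 + 2*3)*(-4))*(-3))*(-150 - 38) = (((2 + 6)*(-4))*(-3))*(-188) = ((8*(-4))*(-3))*(-188) = -32*(-3)*(-188) = 96*(-188) = -18048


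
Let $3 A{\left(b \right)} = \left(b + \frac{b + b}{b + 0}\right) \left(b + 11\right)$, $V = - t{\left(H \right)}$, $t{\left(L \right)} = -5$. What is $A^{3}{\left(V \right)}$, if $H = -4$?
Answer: $\frac{1404928}{27} \approx 52034.0$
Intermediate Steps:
$V = 5$ ($V = \left(-1\right) \left(-5\right) = 5$)
$A{\left(b \right)} = \frac{\left(2 + b\right) \left(11 + b\right)}{3}$ ($A{\left(b \right)} = \frac{\left(b + \frac{b + b}{b + 0}\right) \left(b + 11\right)}{3} = \frac{\left(b + \frac{2 b}{b}\right) \left(11 + b\right)}{3} = \frac{\left(b + 2\right) \left(11 + b\right)}{3} = \frac{\left(2 + b\right) \left(11 + b\right)}{3}$)
$A^{3}{\left(V \right)} = \left(\frac{22}{3} + \frac{5^{2}}{3} + \frac{13}{3} \cdot 5\right)^{3} = \left(\frac{22}{3} + \frac{1}{3} \cdot 25 + \frac{65}{3}\right)^{3} = \left(\frac{22}{3} + \frac{25}{3} + \frac{65}{3}\right)^{3} = \left(\frac{112}{3}\right)^{3} = \frac{1404928}{27}$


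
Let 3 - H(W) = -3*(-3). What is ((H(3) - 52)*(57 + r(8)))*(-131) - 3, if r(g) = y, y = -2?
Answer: 417887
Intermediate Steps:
H(W) = -6 (H(W) = 3 - (-3)*(-3) = 3 - 1*9 = 3 - 9 = -6)
r(g) = -2
((H(3) - 52)*(57 + r(8)))*(-131) - 3 = ((-6 - 52)*(57 - 2))*(-131) - 3 = -58*55*(-131) - 3 = -3190*(-131) - 3 = 417890 - 3 = 417887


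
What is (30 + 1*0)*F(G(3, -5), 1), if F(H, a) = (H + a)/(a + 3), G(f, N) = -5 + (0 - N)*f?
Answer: 165/2 ≈ 82.500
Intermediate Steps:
G(f, N) = -5 - N*f (G(f, N) = -5 + (-N)*f = -5 - N*f)
F(H, a) = (H + a)/(3 + a)
(30 + 1*0)*F(G(3, -5), 1) = (30 + 1*0)*(((-5 - 1*(-5)*3) + 1)/(3 + 1)) = (30 + 0)*(((-5 + 15) + 1)/4) = 30*((10 + 1)/4) = 30*((¼)*11) = 30*(11/4) = 165/2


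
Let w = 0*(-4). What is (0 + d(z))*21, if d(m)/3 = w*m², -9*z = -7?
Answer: 0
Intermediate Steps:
z = 7/9 (z = -⅑*(-7) = 7/9 ≈ 0.77778)
w = 0
d(m) = 0 (d(m) = 3*(0*m²) = 3*0 = 0)
(0 + d(z))*21 = (0 + 0)*21 = 0*21 = 0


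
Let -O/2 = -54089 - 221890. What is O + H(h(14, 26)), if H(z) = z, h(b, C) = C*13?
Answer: 552296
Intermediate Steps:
h(b, C) = 13*C
O = 551958 (O = -2*(-54089 - 221890) = -2*(-275979) = 551958)
O + H(h(14, 26)) = 551958 + 13*26 = 551958 + 338 = 552296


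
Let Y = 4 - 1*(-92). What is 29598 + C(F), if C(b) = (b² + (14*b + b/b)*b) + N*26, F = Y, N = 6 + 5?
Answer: 168220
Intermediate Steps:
N = 11
Y = 96 (Y = 4 + 92 = 96)
F = 96
C(b) = 286 + b² + b*(1 + 14*b) (C(b) = (b² + (14*b + b/b)*b) + 11*26 = (b² + (14*b + 1)*b) + 286 = (b² + (1 + 14*b)*b) + 286 = (b² + b*(1 + 14*b)) + 286 = 286 + b² + b*(1 + 14*b))
29598 + C(F) = 29598 + (286 + 96 + 15*96²) = 29598 + (286 + 96 + 15*9216) = 29598 + (286 + 96 + 138240) = 29598 + 138622 = 168220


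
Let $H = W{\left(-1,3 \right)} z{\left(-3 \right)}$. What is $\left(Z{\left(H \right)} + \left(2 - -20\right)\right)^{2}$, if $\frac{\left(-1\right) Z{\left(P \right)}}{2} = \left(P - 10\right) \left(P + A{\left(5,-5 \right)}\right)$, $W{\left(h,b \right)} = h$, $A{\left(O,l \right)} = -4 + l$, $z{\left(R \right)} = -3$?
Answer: $3844$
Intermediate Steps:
$H = 3$ ($H = \left(-1\right) \left(-3\right) = 3$)
$Z{\left(P \right)} = - 2 \left(-10 + P\right) \left(-9 + P\right)$ ($Z{\left(P \right)} = - 2 \left(P - 10\right) \left(P - 9\right) = - 2 \left(-10 + P\right) \left(P - 9\right) = - 2 \left(-10 + P\right) \left(-9 + P\right)$)
$\left(Z{\left(H \right)} + \left(2 - -20\right)\right)^{2} = \left(\left(-180 - 2 \cdot 3^{2} + 38 \cdot 3\right) + \left(2 - -20\right)\right)^{2} = \left(\left(-180 - 18 + 114\right) + \left(2 + 20\right)\right)^{2} = \left(\left(-180 - 18 + 114\right) + 22\right)^{2} = \left(-84 + 22\right)^{2} = \left(-62\right)^{2} = 3844$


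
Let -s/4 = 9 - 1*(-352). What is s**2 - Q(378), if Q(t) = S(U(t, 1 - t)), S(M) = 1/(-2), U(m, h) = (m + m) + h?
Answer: 4170273/2 ≈ 2.0851e+6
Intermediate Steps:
s = -1444 (s = -4*(9 - 1*(-352)) = -4*(9 + 352) = -4*361 = -1444)
U(m, h) = h + 2*m (U(m, h) = 2*m + h = h + 2*m)
S(M) = -1/2
Q(t) = -1/2
s**2 - Q(378) = (-1444)**2 - 1*(-1/2) = 2085136 + 1/2 = 4170273/2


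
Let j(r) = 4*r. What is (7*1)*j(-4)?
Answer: -112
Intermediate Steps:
(7*1)*j(-4) = (7*1)*(4*(-4)) = 7*(-16) = -112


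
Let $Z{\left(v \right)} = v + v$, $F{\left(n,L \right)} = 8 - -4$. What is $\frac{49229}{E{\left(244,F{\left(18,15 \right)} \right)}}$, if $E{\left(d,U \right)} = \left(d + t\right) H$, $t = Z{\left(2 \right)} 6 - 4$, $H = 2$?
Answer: $\frac{49229}{528} \approx 93.237$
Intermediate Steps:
$F{\left(n,L \right)} = 12$ ($F{\left(n,L \right)} = 8 + 4 = 12$)
$Z{\left(v \right)} = 2 v$
$t = 20$ ($t = 2 \cdot 2 \cdot 6 - 4 = 4 \cdot 6 - 4 = 24 - 4 = 20$)
$E{\left(d,U \right)} = 40 + 2 d$ ($E{\left(d,U \right)} = \left(d + 20\right) 2 = \left(20 + d\right) 2 = 40 + 2 d$)
$\frac{49229}{E{\left(244,F{\left(18,15 \right)} \right)}} = \frac{49229}{40 + 2 \cdot 244} = \frac{49229}{40 + 488} = \frac{49229}{528}$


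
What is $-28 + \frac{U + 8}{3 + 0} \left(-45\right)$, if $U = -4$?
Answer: $-88$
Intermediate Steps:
$-28 + \frac{U + 8}{3 + 0} \left(-45\right) = -28 + \frac{-4 + 8}{3 + 0} \left(-45\right) = -28 + \frac{4}{3} \left(-45\right) = -28 - 60 = -88$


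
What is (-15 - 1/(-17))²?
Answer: 64516/289 ≈ 223.24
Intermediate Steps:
(-15 - 1/(-17))² = (-15 - 1*(-1/17))² = (-15 + 1/17)² = (-254/17)² = 64516/289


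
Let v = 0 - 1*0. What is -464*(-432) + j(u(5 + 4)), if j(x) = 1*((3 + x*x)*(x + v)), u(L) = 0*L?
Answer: 200448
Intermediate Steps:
v = 0 (v = 0 + 0 = 0)
u(L) = 0
j(x) = x*(3 + x²) (j(x) = 1*((3 + x*x)*(x + 0)) = 1*((3 + x²)*x) = 1*(x*(3 + x²)) = x*(3 + x²))
-464*(-432) + j(u(5 + 4)) = -464*(-432) + 0*(3 + 0²) = 200448 + 0*(3 + 0) = 200448 + 0*3 = 200448 + 0 = 200448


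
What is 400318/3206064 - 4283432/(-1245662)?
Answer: 3557904513041/998418023592 ≈ 3.5635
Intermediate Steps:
400318/3206064 - 4283432/(-1245662) = 400318*(1/3206064) - 4283432*(-1/1245662) = 200159/1603032 + 2141716/622831 = 3557904513041/998418023592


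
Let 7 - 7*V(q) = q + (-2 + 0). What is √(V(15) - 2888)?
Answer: I*√141554/7 ≈ 53.748*I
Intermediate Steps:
V(q) = 9/7 - q/7 (V(q) = 1 - (q + (-2 + 0))/7 = 1 - (q - 2)/7 = 1 - (-2 + q)/7 = 1 + (2/7 - q/7) = 9/7 - q/7)
√(V(15) - 2888) = √((9/7 - ⅐*15) - 2888) = √((9/7 - 15/7) - 2888) = √(-6/7 - 2888) = √(-20222/7) = I*√141554/7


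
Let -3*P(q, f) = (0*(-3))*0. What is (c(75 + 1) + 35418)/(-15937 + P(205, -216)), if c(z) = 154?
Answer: -35572/15937 ≈ -2.2320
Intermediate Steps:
P(q, f) = 0 (P(q, f) = -0*(-3)*0/3 = -0*0 = -⅓*0 = 0)
(c(75 + 1) + 35418)/(-15937 + P(205, -216)) = (154 + 35418)/(-15937 + 0) = 35572/(-15937) = 35572*(-1/15937) = -35572/15937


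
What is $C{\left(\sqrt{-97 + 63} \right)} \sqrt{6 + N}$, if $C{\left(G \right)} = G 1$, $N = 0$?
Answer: $2 i \sqrt{51} \approx 14.283 i$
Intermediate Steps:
$C{\left(G \right)} = G$
$C{\left(\sqrt{-97 + 63} \right)} \sqrt{6 + N} = \sqrt{-97 + 63} \sqrt{6 + 0} = \sqrt{-34} \sqrt{6} = i \sqrt{34} \sqrt{6} = 2 i \sqrt{51}$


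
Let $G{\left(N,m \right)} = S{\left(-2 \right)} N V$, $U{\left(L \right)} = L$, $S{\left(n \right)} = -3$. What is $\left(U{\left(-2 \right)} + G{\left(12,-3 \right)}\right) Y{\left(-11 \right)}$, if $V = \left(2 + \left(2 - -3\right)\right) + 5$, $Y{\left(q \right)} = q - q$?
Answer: $0$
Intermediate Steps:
$Y{\left(q \right)} = 0$
$V = 12$ ($V = \left(2 + \left(2 + 3\right)\right) + 5 = \left(2 + 5\right) + 5 = 7 + 5 = 12$)
$G{\left(N,m \right)} = - 36 N$ ($G{\left(N,m \right)} = - 3 N 12 = - 36 N$)
$\left(U{\left(-2 \right)} + G{\left(12,-3 \right)}\right) Y{\left(-11 \right)} = \left(-2 - 432\right) 0 = \left(-434\right) 0 = 0$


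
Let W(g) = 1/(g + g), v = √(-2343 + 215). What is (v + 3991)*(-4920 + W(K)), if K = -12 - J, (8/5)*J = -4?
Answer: -373082671/19 - 373924*I*√133/19 ≈ -1.9636e+7 - 2.2696e+5*I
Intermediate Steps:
J = -5/2 (J = (5/8)*(-4) = -5/2 ≈ -2.5000)
K = -19/2 (K = -12 - 1*(-5/2) = -12 + 5/2 = -19/2 ≈ -9.5000)
v = 4*I*√133 (v = √(-2128) = 4*I*√133 ≈ 46.13*I)
W(g) = 1/(2*g)
(v + 3991)*(-4920 + W(K)) = (4*I*√133 + 3991)*(-4920 + 1/(2*(-19/2))) = (3991 + 4*I*√133)*(-4920 + (½)*(-2/19)) = (3991 + 4*I*√133)*(-4920 - 1/19) = (3991 + 4*I*√133)*(-93481/19) = -373082671/19 - 373924*I*√133/19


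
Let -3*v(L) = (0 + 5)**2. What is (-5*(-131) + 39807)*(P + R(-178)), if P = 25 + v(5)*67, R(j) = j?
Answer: -86345908/3 ≈ -2.8782e+7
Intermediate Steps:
v(L) = -25/3 (v(L) = -(0 + 5)**2/3 = -1/3*5**2 = -1/3*25 = -25/3)
P = -1600/3 (P = 25 - 25/3*67 = 25 - 1675/3 = -1600/3 ≈ -533.33)
(-5*(-131) + 39807)*(P + R(-178)) = (-5*(-131) + 39807)*(-1600/3 - 178) = (655 + 39807)*(-2134/3) = 40462*(-2134/3) = -86345908/3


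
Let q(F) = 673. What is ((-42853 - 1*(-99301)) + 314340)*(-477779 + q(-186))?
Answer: -176905179528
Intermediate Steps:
((-42853 - 1*(-99301)) + 314340)*(-477779 + q(-186)) = ((-42853 - 1*(-99301)) + 314340)*(-477779 + 673) = ((-42853 + 99301) + 314340)*(-477106) = (56448 + 314340)*(-477106) = 370788*(-477106) = -176905179528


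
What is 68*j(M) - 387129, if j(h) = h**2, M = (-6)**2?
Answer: -299001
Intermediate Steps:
M = 36
68*j(M) - 387129 = 68*36**2 - 387129 = 68*1296 - 387129 = 88128 - 387129 = -299001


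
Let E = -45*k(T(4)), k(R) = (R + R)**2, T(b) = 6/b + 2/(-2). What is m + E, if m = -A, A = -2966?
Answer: 2921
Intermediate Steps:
T(b) = -1 + 6/b (T(b) = 6/b + 2*(-1/2) = 6/b - 1 = -1 + 6/b)
k(R) = 4*R**2 (k(R) = (2*R)**2 = 4*R**2)
m = 2966 (m = -1*(-2966) = 2966)
E = -45 (E = -180*((6 - 1*4)/4)**2 = -180*((6 - 4)/4)**2 = -180*((1/4)*2)**2 = -180*(1/2)**2 = -180/4 = -45*1 = -45)
m + E = 2966 - 45 = 2921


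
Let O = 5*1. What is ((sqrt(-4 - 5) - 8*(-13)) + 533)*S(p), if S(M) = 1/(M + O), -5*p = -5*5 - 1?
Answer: 3185/51 + 5*I/17 ≈ 62.451 + 0.29412*I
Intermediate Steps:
O = 5
p = 26/5 (p = -(-5*5 - 1)/5 = -(-25 - 1)/5 = -1/5*(-26) = 26/5 ≈ 5.2000)
S(M) = 1/(5 + M) (S(M) = 1/(M + 5) = 1/(5 + M))
((sqrt(-4 - 5) - 8*(-13)) + 533)*S(p) = ((sqrt(-4 - 5) - 8*(-13)) + 533)/(5 + 26/5) = ((sqrt(-9) + 104) + 533)/(51/5) = ((3*I + 104) + 533)*(5/51) = ((104 + 3*I) + 533)*(5/51) = (637 + 3*I)*(5/51) = 3185/51 + 5*I/17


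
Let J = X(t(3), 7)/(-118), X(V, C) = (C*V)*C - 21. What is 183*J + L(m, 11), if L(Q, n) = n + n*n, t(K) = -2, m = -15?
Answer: 37353/118 ≈ 316.55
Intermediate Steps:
L(Q, n) = n + n²
X(V, C) = -21 + V*C² (X(V, C) = V*C² - 21 = -21 + V*C²)
J = 119/118 (J = (-21 - 2*7²)/(-118) = (-21 - 2*49)*(-1/118) = (-21 - 98)*(-1/118) = -119*(-1/118) = 119/118 ≈ 1.0085)
183*J + L(m, 11) = 183*(119/118) + 11*(1 + 11) = 21777/118 + 11*12 = 21777/118 + 132 = 37353/118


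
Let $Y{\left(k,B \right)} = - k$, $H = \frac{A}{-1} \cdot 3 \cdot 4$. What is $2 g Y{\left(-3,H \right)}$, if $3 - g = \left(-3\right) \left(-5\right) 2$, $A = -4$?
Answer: $-162$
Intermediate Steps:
$g = -27$ ($g = 3 - \left(-3\right) \left(-5\right) 2 = 3 - 15 \cdot 2 = 3 - 30 = -27$)
$H = 48$ ($H = - \frac{4}{-1} \cdot 3 \cdot 4 = \left(-4\right) \left(-1\right) 3 \cdot 4 = 4 \cdot 3 \cdot 4 = 12 \cdot 4 = 48$)
$2 g Y{\left(-3,H \right)} = 2 \left(-27\right) \left(\left(-1\right) \left(-3\right)\right) = \left(-54\right) 3 = -162$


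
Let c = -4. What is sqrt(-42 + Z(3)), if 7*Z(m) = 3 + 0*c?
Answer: I*sqrt(2037)/7 ≈ 6.4476*I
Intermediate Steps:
Z(m) = 3/7 (Z(m) = (3 + 0*(-4))/7 = (3 + 0)/7 = (1/7)*3 = 3/7)
sqrt(-42 + Z(3)) = sqrt(-42 + 3/7) = sqrt(-291/7) = I*sqrt(2037)/7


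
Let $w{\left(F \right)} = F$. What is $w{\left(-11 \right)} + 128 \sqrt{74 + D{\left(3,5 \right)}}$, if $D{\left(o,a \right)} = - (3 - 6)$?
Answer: $-11 + 128 \sqrt{77} \approx 1112.2$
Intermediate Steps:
$D{\left(o,a \right)} = 3$ ($D{\left(o,a \right)} = - (3 - 6) = \left(-1\right) \left(-3\right) = 3$)
$w{\left(-11 \right)} + 128 \sqrt{74 + D{\left(3,5 \right)}} = -11 + 128 \sqrt{74 + 3} = -11 + 128 \sqrt{77}$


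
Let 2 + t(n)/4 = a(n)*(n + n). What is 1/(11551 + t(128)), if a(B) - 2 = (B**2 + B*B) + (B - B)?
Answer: 1/33568023 ≈ 2.9790e-8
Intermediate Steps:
a(B) = 2 + 2*B**2 (a(B) = 2 + ((B**2 + B*B) + (B - B)) = 2 + ((B**2 + B**2) + 0) = 2 + (2*B**2 + 0) = 2 + 2*B**2)
t(n) = -8 + 8*n*(2 + 2*n**2) (t(n) = -8 + 4*((2 + 2*n**2)*(n + n)) = -8 + 4*((2 + 2*n**2)*(2*n)) = -8 + 4*(2*n*(2 + 2*n**2)) = -8 + 8*n*(2 + 2*n**2))
1/(11551 + t(128)) = 1/(11551 + (-8 + 16*128 + 16*128**3)) = 1/(11551 + (-8 + 2048 + 16*2097152)) = 1/(11551 + (-8 + 2048 + 33554432)) = 1/(11551 + 33556472) = 1/33568023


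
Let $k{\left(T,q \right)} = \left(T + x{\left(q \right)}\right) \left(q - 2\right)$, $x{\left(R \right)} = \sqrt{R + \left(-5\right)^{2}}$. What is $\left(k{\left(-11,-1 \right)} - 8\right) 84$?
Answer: $2100 - 504 \sqrt{6} \approx 865.46$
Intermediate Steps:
$x{\left(R \right)} = \sqrt{25 + R}$ ($x{\left(R \right)} = \sqrt{R + 25} = \sqrt{25 + R}$)
$k{\left(T,q \right)} = \left(-2 + q\right) \left(T + \sqrt{25 + q}\right)$ ($k{\left(T,q \right)} = \left(T + \sqrt{25 + q}\right) \left(q - 2\right) = \left(T + \sqrt{25 + q}\right) \left(-2 + q\right) = \left(-2 + q\right) \left(T + \sqrt{25 + q}\right)$)
$\left(k{\left(-11,-1 \right)} - 8\right) 84 = \left(\left(\left(-2\right) \left(-11\right) - 2 \sqrt{25 - 1} - -11 - \sqrt{25 - 1}\right) - 8\right) 84 = \left(\left(22 - 2 \sqrt{24} + 11 - \sqrt{24}\right) - 8\right) 84 = \left(\left(22 - 2 \cdot 2 \sqrt{6} + 11 - 2 \sqrt{6}\right) - 8\right) 84 = \left(\left(22 - 4 \sqrt{6} + 11 - 2 \sqrt{6}\right) - 8\right) 84 = \left(\left(33 - 6 \sqrt{6}\right) - 8\right) 84 = \left(25 - 6 \sqrt{6}\right) 84 = 2100 - 504 \sqrt{6}$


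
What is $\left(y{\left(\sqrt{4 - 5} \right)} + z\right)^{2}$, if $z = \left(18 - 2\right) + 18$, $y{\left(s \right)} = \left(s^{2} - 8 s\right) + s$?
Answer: $1040 - 462 i \approx 1040.0 - 462.0 i$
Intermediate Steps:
$y{\left(s \right)} = s^{2} - 7 s$
$z = 34$ ($z = 16 + 18 = 34$)
$\left(y{\left(\sqrt{4 - 5} \right)} + z\right)^{2} = \left(\sqrt{4 - 5} \left(-7 + \sqrt{4 - 5}\right) + 34\right)^{2} = \left(\sqrt{-1} \left(-7 + \sqrt{-1}\right) + 34\right)^{2} = \left(i \left(-7 + i\right) + 34\right)^{2} = \left(34 + i \left(-7 + i\right)\right)^{2}$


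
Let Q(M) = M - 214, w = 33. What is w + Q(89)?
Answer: -92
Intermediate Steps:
Q(M) = -214 + M
w + Q(89) = 33 + (-214 + 89) = 33 - 125 = -92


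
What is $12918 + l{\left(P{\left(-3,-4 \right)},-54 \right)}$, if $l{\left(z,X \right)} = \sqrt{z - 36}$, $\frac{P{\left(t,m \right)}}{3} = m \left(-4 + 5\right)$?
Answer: $12918 + 4 i \sqrt{3} \approx 12918.0 + 6.9282 i$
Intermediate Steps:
$P{\left(t,m \right)} = 3 m$ ($P{\left(t,m \right)} = 3 m \left(-4 + 5\right) = 3 m 1 = 3 m$)
$l{\left(z,X \right)} = \sqrt{-36 + z}$
$12918 + l{\left(P{\left(-3,-4 \right)},-54 \right)} = 12918 + \sqrt{-36 + 3 \left(-4\right)} = 12918 + \sqrt{-36 - 12} = 12918 + \sqrt{-48} = 12918 + 4 i \sqrt{3}$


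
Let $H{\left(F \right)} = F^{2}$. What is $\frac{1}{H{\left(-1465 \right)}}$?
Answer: $\frac{1}{2146225} \approx 4.6593 \cdot 10^{-7}$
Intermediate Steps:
$\frac{1}{H{\left(-1465 \right)}} = \frac{1}{\left(-1465\right)^{2}} = \frac{1}{2146225}$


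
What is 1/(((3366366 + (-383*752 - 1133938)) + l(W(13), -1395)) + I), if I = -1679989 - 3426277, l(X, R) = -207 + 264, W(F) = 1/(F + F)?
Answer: -1/3161797 ≈ -3.1628e-7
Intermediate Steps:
W(F) = 1/(2*F)
l(X, R) = 57
I = -5106266
1/(((3366366 + (-383*752 - 1133938)) + l(W(13), -1395)) + I) = 1/(((3366366 + (-383*752 - 1133938)) + 57) - 5106266) = 1/(((3366366 + (-288016 - 1133938)) + 57) - 5106266) = 1/(((3366366 - 1421954) + 57) - 5106266) = 1/((1944412 + 57) - 5106266) = 1/(1944469 - 5106266) = 1/(-3161797) = -1/3161797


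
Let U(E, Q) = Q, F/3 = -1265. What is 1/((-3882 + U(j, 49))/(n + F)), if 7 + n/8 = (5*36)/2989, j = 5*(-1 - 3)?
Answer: 11509199/11456837 ≈ 1.0046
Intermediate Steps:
F = -3795 (F = 3*(-1265) = -3795)
j = -20 (j = 5*(-4) = -20)
n = -165944/2989 (n = -56 + 8*((5*36)/2989) = -56 + 8*(180*(1/2989)) = -56 + 8*(180/2989) = -56 + 1440/2989 = -165944/2989 ≈ -55.518)
1/((-3882 + U(j, 49))/(n + F)) = 1/((-3882 + 49)/(-165944/2989 - 3795)) = 1/(-3833/(-11509199/2989)) = 1/(-3833*(-2989/11509199)) = 1/(11456837/11509199) = 11509199/11456837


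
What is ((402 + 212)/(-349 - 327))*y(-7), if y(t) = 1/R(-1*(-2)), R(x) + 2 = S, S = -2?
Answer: 307/1352 ≈ 0.22707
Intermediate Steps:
R(x) = -4 (R(x) = -2 - 2 = -4)
y(t) = -1/4 (y(t) = 1/(-4) = -1/4)
((402 + 212)/(-349 - 327))*y(-7) = ((402 + 212)/(-349 - 327))*(-1/4) = (614/(-676))*(-1/4) = (614*(-1/676))*(-1/4) = -307/338*(-1/4) = 307/1352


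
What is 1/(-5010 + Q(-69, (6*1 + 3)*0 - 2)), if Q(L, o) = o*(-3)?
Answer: -1/5004 ≈ -0.00019984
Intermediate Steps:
Q(L, o) = -3*o
1/(-5010 + Q(-69, (6*1 + 3)*0 - 2)) = 1/(-5010 - 3*((6*1 + 3)*0 - 2)) = 1/(-5010 - 3*((6 + 3)*0 - 2)) = 1/(-5010 - 3*(9*0 - 2)) = 1/(-5010 - 3*(0 - 2)) = 1/(-5010 - 3*(-2)) = 1/(-5010 + 6) = 1/(-5004) = -1/5004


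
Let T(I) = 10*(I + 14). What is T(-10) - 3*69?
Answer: -167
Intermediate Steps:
T(I) = 140 + 10*I (T(I) = 10*(14 + I) = 140 + 10*I)
T(-10) - 3*69 = (140 + 10*(-10)) - 3*69 = (140 - 100) - 1*207 = 40 - 207 = -167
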